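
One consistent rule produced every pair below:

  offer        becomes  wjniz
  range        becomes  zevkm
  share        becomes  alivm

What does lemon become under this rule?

Shifts by position in offer: pos 0: o→w (+8), pos 1: f→j (+4), pos 2: f→n (+8), pos 3: e→i (+4) — repeating every 2. It's a Vigenère-style cipher with numeric key [8,4]: position i shifts by key[i mod 2].
Applying it to lemon: l+8=t, e+4=i, m+8=u, o+4=s, n+8=v.

tiusv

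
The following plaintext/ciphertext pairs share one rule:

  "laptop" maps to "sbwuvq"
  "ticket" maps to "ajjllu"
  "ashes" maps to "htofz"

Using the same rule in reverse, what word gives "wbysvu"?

A repeating key of period 2 is used — shifts +7, +1 over and over.
Decoding wbysvu: w−7=p, b−1=a, y−7=r, s−1=r, v−7=o, u−1=t.

parrot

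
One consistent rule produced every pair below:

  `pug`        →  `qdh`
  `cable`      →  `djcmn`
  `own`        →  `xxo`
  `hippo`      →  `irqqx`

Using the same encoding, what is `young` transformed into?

zxdoh

The shift depends on letter class: consonant p→q is +1, but vowel u→d is +9. Vowels shift forward by 9 and consonants shift forward by 1.
For young: y(cons)+1=z, o(vowel)+9=x, u(vowel)+9=d, n(cons)+1=o, g(cons)+1=h.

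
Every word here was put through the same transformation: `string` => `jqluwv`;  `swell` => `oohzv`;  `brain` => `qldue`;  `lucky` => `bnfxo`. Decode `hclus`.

The output letters match the input read backwards, each shifted +3: string reversed is gnirts. Two steps: reverse the string, then apply a Caesar shift of +3.
Decoding hclus: shift back: h−3=e, c−3=z, l−3=i, u−3=r, s−3=p → ezirp; then reverse → prize.

prize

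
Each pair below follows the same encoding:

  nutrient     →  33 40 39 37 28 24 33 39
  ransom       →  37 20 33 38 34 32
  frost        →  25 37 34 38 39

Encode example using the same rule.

Each letter is replaced by its alphabet position (a=1..z=26) + 19.
For example: e=5→24, x=24→43, a=1→20, m=13→32, p=16→35, l=12→31, e=5→24.

24 43 20 32 35 31 24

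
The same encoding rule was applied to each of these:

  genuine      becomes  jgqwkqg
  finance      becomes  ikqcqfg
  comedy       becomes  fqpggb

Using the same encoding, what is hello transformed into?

The rule splits by letter class: vowels +2, consonants +3.
Applying it to hello: h(cons)+3=k, e(vowel)+2=g, l(cons)+3=o, l(cons)+3=o, o(vowel)+2=q.

kgooq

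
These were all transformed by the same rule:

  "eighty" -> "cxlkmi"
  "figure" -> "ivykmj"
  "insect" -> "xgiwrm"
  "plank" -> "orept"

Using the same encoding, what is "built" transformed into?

Two steps: reverse the string, then apply a Caesar shift of +4.
For built: reverse → tliub; then shift: t+4=x, l+4=p, i+4=m, u+4=y, b+4=f.

xpmyf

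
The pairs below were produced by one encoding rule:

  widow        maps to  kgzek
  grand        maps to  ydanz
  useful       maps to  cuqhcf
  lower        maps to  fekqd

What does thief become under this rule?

w(22)→k(10) and i(8)→g(6) fit y≡17x+0 (mod 26); the inverse of 17 mod 26 is 23. Each letter's alphabet position (a=0..z=25) is mapped through 17·x+0 mod 26 — an affine cipher.
On thief: t(19)→17·19+0≡11=l; h(7)→17·7+0≡15=p; i(8)→17·8+0≡6=g; e(4)→17·4+0≡16=q; f(5)→17·5+0≡7=h (all mod 26).

lpgqh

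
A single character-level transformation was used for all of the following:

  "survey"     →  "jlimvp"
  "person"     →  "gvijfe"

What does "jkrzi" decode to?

stair

Every letter moves 17 places later in the alphabet, wrapping around z→a.
Undoing it on jkrzi: j−17=s, k−17=t, r−17=a, z−17=i, i−17=r.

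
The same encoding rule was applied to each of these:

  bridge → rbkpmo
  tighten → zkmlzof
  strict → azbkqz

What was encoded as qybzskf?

b(1)→r(17) and r(17)→b(1) fit y≡25x+18 (mod 26); the inverse of 25 mod 26 is 25. Each letter's alphabet position (a=0..z=25) is mapped through 25·x+18 mod 26 — an affine cipher.
Decoding qybzskf: q(16)→25·(16−18)≡2=c; y(24)→25·(24−18)≡20=u; b(1)→25·(1−18)≡17=r; z(25)→25·(25−18)≡19=t; s(18)→25·(18−18)≡0=a; k(10)→25·(10−18)≡8=i; f(5)→25·(5−18)≡13=n (all mod 26).

curtain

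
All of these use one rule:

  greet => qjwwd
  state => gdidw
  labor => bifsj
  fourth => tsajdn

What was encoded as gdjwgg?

stress

Treating letters as 0–25, the rule is x ↦ 23x + 8 (mod 26).
Undoing it on gdjwgg: g(6)→17·(6−8)≡18=s; d(3)→17·(3−8)≡19=t; j(9)→17·(9−8)≡17=r; w(22)→17·(22−8)≡4=e; g(6)→17·(6−8)≡18=s; g(6)→17·(6−8)≡18=s (all mod 26).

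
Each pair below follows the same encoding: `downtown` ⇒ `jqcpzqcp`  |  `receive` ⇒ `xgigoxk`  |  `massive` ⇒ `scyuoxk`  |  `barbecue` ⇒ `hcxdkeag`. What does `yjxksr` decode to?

Shifts by position in downtown: pos 0: d→j (+6), pos 1: o→q (+2), pos 2: w→c (+6), pos 3: n→p (+2) — repeating every 2. A repeating key of period 2 is used — shifts +6, +2 over and over.
Decoding yjxksr: y−6=s, j−2=h, x−6=r, k−2=i, s−6=m, r−2=p.

shrimp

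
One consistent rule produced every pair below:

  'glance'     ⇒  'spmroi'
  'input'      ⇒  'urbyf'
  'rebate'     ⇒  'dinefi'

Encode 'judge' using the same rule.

vypkq

Shifts by position in glance: pos 0: g→s (+12), pos 1: l→p (+4), pos 2: a→m (+12), pos 3: n→r (+4) — repeating every 2. It's a Vigenère-style cipher with numeric key [12,4]: position i shifts by key[i mod 2].
For judge: j+12=v, u+4=y, d+12=p, g+4=k, e+12=q.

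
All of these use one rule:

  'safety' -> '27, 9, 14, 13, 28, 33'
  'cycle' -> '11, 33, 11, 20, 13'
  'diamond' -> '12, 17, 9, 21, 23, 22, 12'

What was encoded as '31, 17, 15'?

wig

s is letter #19 and maps to 27: an offset of 8. Letters become their 1-based position plus 8 (so a→9, b→10, …).
Undoing it on 31, 17, 15: 31→(31−8)÷1=23=w, 17→(17−8)÷1=9=i, 15→(15−8)÷1=7=g.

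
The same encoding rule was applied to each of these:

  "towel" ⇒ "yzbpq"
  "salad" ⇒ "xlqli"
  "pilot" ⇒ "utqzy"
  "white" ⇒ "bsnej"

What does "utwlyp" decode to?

pirate

Shifts by position in towel: pos 0: t→y (+5), pos 1: o→z (+11), pos 2: w→b (+5), pos 3: e→p (+11) — repeating every 2. A repeating key of period 2 is used — shifts +5, +11 over and over.
Decoding utwlyp: u−5=p, t−11=i, w−5=r, l−11=a, y−5=t, p−11=e.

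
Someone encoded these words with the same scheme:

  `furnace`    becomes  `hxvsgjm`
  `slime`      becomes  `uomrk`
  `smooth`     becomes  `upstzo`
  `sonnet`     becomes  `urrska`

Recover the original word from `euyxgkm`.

In furnace: f→h is +2, u→x is +3, r→v is +4, n→s is +5 — the shift increases by 1 each position. Letter i (0-indexed) is shifted by i+2, so successive shifts are 2, 3, 4, ….
Undoing it on euyxgkm: e−2=c, u−3=r, y−4=u, x−5=s, g−6=a, k−7=d, m−8=e.

crusade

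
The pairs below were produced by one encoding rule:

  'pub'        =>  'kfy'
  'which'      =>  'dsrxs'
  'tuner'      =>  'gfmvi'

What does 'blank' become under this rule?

Each pair mirrors across the alphabet (p↔k, u↔f, b↔y): positions sum to 25. Each letter is replaced by its mirror in the alphabet: a↔z, b↔y, c↔x, and so on (the Atbash cipher).
For blank: b↔y, l↔o, a↔z, n↔m, k↔p.

yozmp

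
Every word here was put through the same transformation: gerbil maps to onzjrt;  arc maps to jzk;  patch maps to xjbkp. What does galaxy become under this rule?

The rule splits by letter class: vowels +9, consonants +8.
Applying it to galaxy: g(cons)+8=o, a(vowel)+9=j, l(cons)+8=t, a(vowel)+9=j, x(cons)+8=f, y(cons)+8=g.

ojtjfg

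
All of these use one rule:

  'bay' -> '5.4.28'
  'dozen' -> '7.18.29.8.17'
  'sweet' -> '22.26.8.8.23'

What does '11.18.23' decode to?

hot

b is letter #2 and maps to 5: an offset of 3. The number is (letter's place in the alphabet, a=1) + 3.
Reversing it on 11.18.23: 11→(11−3)÷1=8=h, 18→(18−3)÷1=15=o, 23→(23−3)÷1=20=t.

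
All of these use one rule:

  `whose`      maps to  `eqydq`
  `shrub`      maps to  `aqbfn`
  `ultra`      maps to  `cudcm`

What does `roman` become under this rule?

zxwlz

In whose: w→e is +8, h→q is +9, o→y is +10, s→d is +11 — the shift increases by 1 each position. Each letter shifts forward by (position + 8), i.e. 8, 9, 10, … — the shift grows by one for each successive letter.
On roman: r+8=z, o+9=x, m+10=w, a+11=l, n+12=z.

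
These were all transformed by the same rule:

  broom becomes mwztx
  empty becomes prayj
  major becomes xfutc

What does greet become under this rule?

rwpje

Shifts by position in broom: pos 0: b→m (+11), pos 1: r→w (+5), pos 2: o→z (+11), pos 3: o→t (+5) — repeating every 2. A repeating key of period 2 is used — shifts +11, +5 over and over.
For greet: g+11=r, r+5=w, e+11=p, e+5=j, t+11=e.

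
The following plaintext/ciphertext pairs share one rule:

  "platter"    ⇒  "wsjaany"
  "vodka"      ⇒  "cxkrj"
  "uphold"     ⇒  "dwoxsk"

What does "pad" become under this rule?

The shift depends on letter class: consonant p→w is +7, but vowel a→j is +9. Two shifts are in play — +9 for a/e/i/o/u, +7 for every other letter.
On pad: p(cons)+7=w, a(vowel)+9=j, d(cons)+7=k.

wjk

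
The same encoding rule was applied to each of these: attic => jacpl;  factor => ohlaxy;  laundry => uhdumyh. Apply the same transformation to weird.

Shifts by position in attic: pos 0: a→j (+9), pos 1: t→a (+7), pos 2: t→c (+9), pos 3: i→p (+7) — repeating every 2. The shifts repeat in a cycle of length 2: positions 0,1,… shift by +9, +7, then the pattern repeats.
Applying it to weird: w+9=f, e+7=l, i+9=r, r+7=y, d+9=m.

flrym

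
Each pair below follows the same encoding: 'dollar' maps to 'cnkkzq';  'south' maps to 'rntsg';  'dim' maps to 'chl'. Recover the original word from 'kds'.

let

Compare letters: d→c is +25, o→n is +25, l→k is +25 — a constant shift. This is a Caesar cipher with shift 25.
Undoing it on kds: k−25=l, d−25=e, s−25=t.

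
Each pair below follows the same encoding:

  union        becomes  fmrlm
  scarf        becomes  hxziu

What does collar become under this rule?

Letters are reflected about the middle of the alphabet (position → 25−position): Atbash.
For collar: c↔x, o↔l, l↔o, l↔o, a↔z, r↔i.

xloozi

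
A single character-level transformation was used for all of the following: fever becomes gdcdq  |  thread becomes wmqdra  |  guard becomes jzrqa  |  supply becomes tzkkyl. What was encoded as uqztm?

brush

f(5)→g(6) and e(4)→d(3) fit y≡3x+17 (mod 26); the inverse of 3 mod 26 is 9. This is an affine cipher: with a=0,…,z=25, each position x becomes (3x+17) mod 26.
Decoding uqztm: u(20)→9·(20−17)≡1=b; q(16)→9·(16−17)≡17=r; z(25)→9·(25−17)≡20=u; t(19)→9·(19−17)≡18=s; m(12)→9·(12−17)≡7=h (all mod 26).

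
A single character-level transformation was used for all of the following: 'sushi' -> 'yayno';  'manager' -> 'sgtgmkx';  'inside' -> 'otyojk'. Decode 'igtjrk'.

candle

Each letter is shifted forward by 6 in the alphabet (a Caesar shift of +6).
Undoing it on igtjrk: i−6=c, g−6=a, t−6=n, j−6=d, r−6=l, k−6=e.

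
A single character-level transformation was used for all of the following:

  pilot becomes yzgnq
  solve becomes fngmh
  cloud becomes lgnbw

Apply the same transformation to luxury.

gbibut

p(15)→y(24) and i(8)→z(25) fit y≡11x+15 (mod 26); the inverse of 11 mod 26 is 19. This is an affine cipher: with a=0,…,z=25, each position x becomes (11x+15) mod 26.
Applying it to luxury: l(11)→11·11+15≡6=g; u(20)→11·20+15≡1=b; x(23)→11·23+15≡8=i; u(20)→11·20+15≡1=b; r(17)→11·17+15≡20=u; y(24)→11·24+15≡19=t (all mod 26).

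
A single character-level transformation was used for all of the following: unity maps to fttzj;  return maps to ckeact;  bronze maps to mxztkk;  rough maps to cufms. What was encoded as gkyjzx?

It's a Vigenère-style cipher with numeric key [11,6]: position i shifts by key[i mod 2].
Reversing it on gkyjzx: g−11=v, k−6=e, y−11=n, j−6=d, z−11=o, x−6=r.

vendor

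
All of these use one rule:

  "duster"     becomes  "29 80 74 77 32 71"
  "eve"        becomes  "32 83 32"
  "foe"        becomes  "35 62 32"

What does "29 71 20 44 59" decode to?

Each letter becomes 3×(its alphabet position, a=1..z=26) + 17.
Undoing it on 29 71 20 44 59: 29→(29−17)÷3=4=d, 71→(71−17)÷3=18=r, 20→(20−17)÷3=1=a, 44→(44−17)÷3=9=i, 59→(59−17)÷3=14=n.

drain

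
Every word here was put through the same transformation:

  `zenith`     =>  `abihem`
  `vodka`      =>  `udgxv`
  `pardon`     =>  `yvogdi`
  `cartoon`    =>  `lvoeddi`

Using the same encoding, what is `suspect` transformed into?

z(25)→a(0) and e(4)→b(1) fit y≡21x+21 (mod 26); the inverse of 21 mod 26 is 5. Each letter's alphabet position (a=0..z=25) is mapped through 21·x+21 mod 26 — an affine cipher.
Applying it to suspect: s(18)→21·18+21≡9=j; u(20)→21·20+21≡25=z; s(18)→21·18+21≡9=j; p(15)→21·15+21≡24=y; e(4)→21·4+21≡1=b; c(2)→21·2+21≡11=l; t(19)→21·19+21≡4=e (all mod 26).

jzjyble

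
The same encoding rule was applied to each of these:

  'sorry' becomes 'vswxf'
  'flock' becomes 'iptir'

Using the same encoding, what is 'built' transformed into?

Letter i (0-indexed) is shifted by i+3, so successive shifts are 3, 4, 5, ….
Applying it to built: b+3=e, u+4=y, i+5=n, l+6=r, t+7=a.

eynra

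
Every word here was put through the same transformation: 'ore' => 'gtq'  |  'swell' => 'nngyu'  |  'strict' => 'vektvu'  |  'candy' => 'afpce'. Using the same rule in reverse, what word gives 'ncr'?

pal

Two steps: reverse the string, then apply a Caesar shift of +2.
Undoing it on ncr: shift back: n−2=l, c−2=a, r−2=p → lap; then reverse → pal.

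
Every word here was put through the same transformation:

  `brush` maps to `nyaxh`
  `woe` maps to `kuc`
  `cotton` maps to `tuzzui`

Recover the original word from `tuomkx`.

region

The output letters match the input read backwards, each shifted +6: brush reversed is hsurb. The word is reversed, then every letter is shifted forward by 6.
Reversing it on tuomkx: shift back: t−6=n, u−6=o, o−6=i, m−6=g, k−6=e, x−6=r → noiger; then reverse → region.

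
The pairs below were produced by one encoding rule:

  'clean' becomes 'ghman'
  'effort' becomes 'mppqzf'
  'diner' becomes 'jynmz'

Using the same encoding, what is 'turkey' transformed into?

c(2)→g(6) and l(11)→h(7) fit y≡3x+0 (mod 26); the inverse of 3 mod 26 is 9. This is an affine cipher: with a=0,…,z=25, each position x becomes (3x+0) mod 26.
On turkey: t(19)→3·19+0≡5=f; u(20)→3·20+0≡8=i; r(17)→3·17+0≡25=z; k(10)→3·10+0≡4=e; e(4)→3·4+0≡12=m; y(24)→3·24+0≡20=u (all mod 26).

fizemu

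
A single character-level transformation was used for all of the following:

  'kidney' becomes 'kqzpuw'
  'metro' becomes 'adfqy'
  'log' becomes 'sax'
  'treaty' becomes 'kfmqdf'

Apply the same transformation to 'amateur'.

dgqfmym

The output letters match the input read backwards, each shifted +12: kidney reversed is yendik. Two steps: reverse the string, then apply a Caesar shift of +12.
On amateur: reverse → ruetama; then shift: r+12=d, u+12=g, e+12=q, t+12=f, a+12=m, m+12=y, a+12=m.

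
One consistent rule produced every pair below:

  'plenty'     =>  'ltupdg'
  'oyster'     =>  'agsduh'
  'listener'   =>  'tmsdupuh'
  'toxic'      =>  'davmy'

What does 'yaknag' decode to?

p(15)→l(11) and l(11)→t(19) fit y≡11x+2 (mod 26); the inverse of 11 mod 26 is 19. Each letter's alphabet position (a=0..z=25) is mapped through 11·x+2 mod 26 — an affine cipher.
Undoing it on yaknag: y(24)→19·(24−2)≡2=c; a(0)→19·(0−2)≡14=o; k(10)→19·(10−2)≡22=w; n(13)→19·(13−2)≡1=b; a(0)→19·(0−2)≡14=o; g(6)→19·(6−2)≡24=y (all mod 26).

cowboy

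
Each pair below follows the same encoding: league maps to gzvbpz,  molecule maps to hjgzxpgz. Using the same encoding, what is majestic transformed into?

hveznodx

Compare letters: l→g is +21, e→z is +21, a→v is +21 — a constant shift. Every letter moves 21 places later in the alphabet, wrapping around z→a.
Applying it to majestic: m+21=h, a+21=v, j+21=e, e+21=z, s+21=n, t+21=o, i+21=d, c+21=x.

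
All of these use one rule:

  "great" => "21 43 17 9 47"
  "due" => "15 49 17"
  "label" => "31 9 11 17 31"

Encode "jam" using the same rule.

g(#7)→21 and r(#18)→43: differences scale by 2, so n = 2·pos + 7. Each letter becomes 2×(its alphabet position, a=1..z=26) + 7.
For jam: j=10→27, a=1→9, m=13→33.

27 9 33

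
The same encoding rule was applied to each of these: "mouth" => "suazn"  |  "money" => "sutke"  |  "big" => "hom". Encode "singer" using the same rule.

yotmkx

Each letter is shifted forward by 6 in the alphabet (a Caesar shift of +6).
Applying it to singer: s+6=y, i+6=o, n+6=t, g+6=m, e+6=k, r+6=x.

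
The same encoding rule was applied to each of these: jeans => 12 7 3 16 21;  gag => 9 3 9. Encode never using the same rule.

j is letter #10 and maps to 12: an offset of 2. Each letter is replaced by its alphabet position (a=1..z=26) + 2.
Applying it to never: n=14→16, e=5→7, v=22→24, e=5→7, r=18→20.

16 7 24 7 20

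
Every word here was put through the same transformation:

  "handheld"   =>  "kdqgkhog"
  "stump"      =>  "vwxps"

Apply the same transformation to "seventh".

vhyhqwk

Compare letters: h→k is +3, a→d is +3, n→q is +3 — a constant shift. It's a constant shift of +3 (ROT3).
On seventh: s+3=v, e+3=h, v+3=y, e+3=h, n+3=q, t+3=w, h+3=k.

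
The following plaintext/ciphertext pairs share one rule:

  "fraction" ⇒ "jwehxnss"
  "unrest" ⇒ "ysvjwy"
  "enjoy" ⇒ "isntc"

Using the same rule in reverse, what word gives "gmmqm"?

chili

Shifts by position in fraction: pos 0: f→j (+4), pos 1: r→w (+5), pos 2: a→e (+4), pos 3: c→h (+5) — repeating every 2. A repeating key of period 2 is used — shifts +4, +5 over and over.
Reversing it on gmmqm: g−4=c, m−5=h, m−4=i, q−5=l, m−4=i.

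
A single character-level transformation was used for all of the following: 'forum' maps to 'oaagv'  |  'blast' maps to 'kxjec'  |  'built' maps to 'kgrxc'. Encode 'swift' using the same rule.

It's a Vigenère-style cipher with numeric key [9,12]: position i shifts by key[i mod 2].
For swift: s+9=b, w+12=i, i+9=r, f+12=r, t+9=c.

birrc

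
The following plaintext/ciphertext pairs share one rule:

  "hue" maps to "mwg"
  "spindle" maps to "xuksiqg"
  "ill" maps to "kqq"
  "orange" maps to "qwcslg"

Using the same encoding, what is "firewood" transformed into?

The shift depends on letter class: consonant h→m is +5, but vowel u→w is +2. Vowels shift forward by 2 and consonants shift forward by 5.
Applying it to firewood: f(cons)+5=k, i(vowel)+2=k, r(cons)+5=w, e(vowel)+2=g, w(cons)+5=b, o(vowel)+2=q, o(vowel)+2=q, d(cons)+5=i.

kkwgbqqi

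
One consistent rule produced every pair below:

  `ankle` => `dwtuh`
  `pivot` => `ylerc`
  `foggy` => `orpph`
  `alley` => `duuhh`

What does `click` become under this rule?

lullt

The shift depends on letter class: consonant n→w is +9, but vowel a→d is +3. Vowels shift forward by 3 and consonants shift forward by 9.
For click: c(cons)+9=l, l(cons)+9=u, i(vowel)+3=l, c(cons)+9=l, k(cons)+9=t.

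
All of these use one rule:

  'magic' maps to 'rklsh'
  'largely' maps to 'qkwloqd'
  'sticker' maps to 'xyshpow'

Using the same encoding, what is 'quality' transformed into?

The shift depends on letter class: consonant m→r is +5, but vowel a→k is +10. The rule splits by letter class: vowels +10, consonants +5.
Applying it to quality: q(cons)+5=v, u(vowel)+10=e, a(vowel)+10=k, l(cons)+5=q, i(vowel)+10=s, t(cons)+5=y, y(cons)+5=d.

vekqsyd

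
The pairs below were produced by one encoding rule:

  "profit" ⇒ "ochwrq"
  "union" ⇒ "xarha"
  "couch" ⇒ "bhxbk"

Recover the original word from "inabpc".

p(15)→o(14) and r(17)→c(2) fit y≡7x+13 (mod 26); the inverse of 7 mod 26 is 15. Each letter's alphabet position (a=0..z=25) is mapped through 7·x+13 mod 26 — an affine cipher.
Undoing it on inabpc: i(8)→15·(8−13)≡3=d; n(13)→15·(13−13)≡0=a; a(0)→15·(0−13)≡13=n; b(1)→15·(1−13)≡2=c; p(15)→15·(15−13)≡4=e; c(2)→15·(2−13)≡17=r (all mod 26).

dancer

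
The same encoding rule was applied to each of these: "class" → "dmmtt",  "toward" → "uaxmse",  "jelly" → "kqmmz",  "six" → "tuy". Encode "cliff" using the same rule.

The shift depends on letter class: consonant c→d is +1, but vowel a→m is +12. Two shifts are in play — +12 for a/e/i/o/u, +1 for every other letter.
On cliff: c(cons)+1=d, l(cons)+1=m, i(vowel)+12=u, f(cons)+1=g, f(cons)+1=g.

dmugg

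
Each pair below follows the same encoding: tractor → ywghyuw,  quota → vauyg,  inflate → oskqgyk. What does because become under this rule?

gkhgaxk

The shift depends on letter class: consonant t→y is +5, but vowel a→g is +6. Two shifts are in play — +6 for a/e/i/o/u, +5 for every other letter.
For because: b(cons)+5=g, e(vowel)+6=k, c(cons)+5=h, a(vowel)+6=g, u(vowel)+6=a, s(cons)+5=x, e(vowel)+6=k.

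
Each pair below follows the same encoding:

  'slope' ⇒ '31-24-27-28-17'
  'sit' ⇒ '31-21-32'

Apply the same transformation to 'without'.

s is letter #19 and maps to 31: an offset of 12. Letters become their 1-based position plus 12 (so a→13, b→14, …).
For without: w=23→35, i=9→21, t=20→32, h=8→20, o=15→27, u=21→33, t=20→32.

35-21-32-20-27-33-32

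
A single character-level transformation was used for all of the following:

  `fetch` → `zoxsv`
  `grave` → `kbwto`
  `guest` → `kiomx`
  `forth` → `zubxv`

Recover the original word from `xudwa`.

f(5)→z(25) and e(4)→o(14) fit y≡11x+22 (mod 26); the inverse of 11 mod 26 is 19. This is an affine cipher: with a=0,…,z=25, each position x becomes (11x+22) mod 26.
Decoding xudwa: x(23)→19·(23−22)≡19=t; u(20)→19·(20−22)≡14=o; d(3)→19·(3−22)≡3=d; w(22)→19·(22−22)≡0=a; a(0)→19·(0−22)≡24=y (all mod 26).

today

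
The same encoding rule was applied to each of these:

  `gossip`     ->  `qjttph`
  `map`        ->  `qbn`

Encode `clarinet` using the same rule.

Read the word backwards and shift each letter +1.
On clarinet: reverse → teniralc; then shift: t+1=u, e+1=f, n+1=o, i+1=j, r+1=s, a+1=b, l+1=m, c+1=d.

ufojsbmd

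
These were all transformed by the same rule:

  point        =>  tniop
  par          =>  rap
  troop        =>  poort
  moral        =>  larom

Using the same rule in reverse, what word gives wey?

yew

The output letters match the input read backwards: point reversed is tniop. The word is simply reversed.
Undoing it on wey: then reverse → yew.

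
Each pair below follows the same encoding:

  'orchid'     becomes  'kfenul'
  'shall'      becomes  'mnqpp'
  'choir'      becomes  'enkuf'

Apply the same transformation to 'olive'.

o(14)→k(10) and r(17)→f(5) fit y≡7x+16 (mod 26); the inverse of 7 mod 26 is 15. Each letter's alphabet position (a=0..z=25) is mapped through 7·x+16 mod 26 — an affine cipher.
On olive: o(14)→7·14+16≡10=k; l(11)→7·11+16≡15=p; i(8)→7·8+16≡20=u; v(21)→7·21+16≡7=h; e(4)→7·4+16≡18=s (all mod 26).

kpuhs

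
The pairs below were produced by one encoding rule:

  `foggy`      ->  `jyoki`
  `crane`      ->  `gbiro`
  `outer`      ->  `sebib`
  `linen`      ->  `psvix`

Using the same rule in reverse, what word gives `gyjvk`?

Shifts by position in foggy: pos 0: f→j (+4), pos 1: o→y (+10), pos 2: g→o (+8), pos 3: g→k (+4), pos 4: y→i (+10) — repeating every 3. The shifts repeat in a cycle of length 3: positions 0,1,… shift by +4, +10, +8, then the pattern repeats.
Undoing it on gyjvk: g−4=c, y−10=o, j−8=b, v−4=r, k−10=a.

cobra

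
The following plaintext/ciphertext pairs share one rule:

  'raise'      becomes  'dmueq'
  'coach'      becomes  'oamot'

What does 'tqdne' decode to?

herbs

Compare letters: r→d is +12, a→m is +12, i→u is +12 — a constant shift. Each letter is shifted forward by 12 in the alphabet (a Caesar shift of +12).
Undoing it on tqdne: t−12=h, q−12=e, d−12=r, n−12=b, e−12=s.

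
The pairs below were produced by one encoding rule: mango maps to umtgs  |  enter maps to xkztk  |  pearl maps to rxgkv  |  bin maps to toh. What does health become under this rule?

nzrgkn

The word is reversed, then every letter is shifted forward by 6.
For health: reverse → htlaeh; then shift: h+6=n, t+6=z, l+6=r, a+6=g, e+6=k, h+6=n.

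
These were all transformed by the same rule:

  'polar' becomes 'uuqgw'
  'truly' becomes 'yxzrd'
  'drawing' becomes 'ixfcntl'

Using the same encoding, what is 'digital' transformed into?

ioloygq

The shifts repeat in a cycle of length 2: positions 0,1,… shift by +5, +6, then the pattern repeats.
For digital: d+5=i, i+6=o, g+5=l, i+6=o, t+5=y, a+6=g, l+5=q.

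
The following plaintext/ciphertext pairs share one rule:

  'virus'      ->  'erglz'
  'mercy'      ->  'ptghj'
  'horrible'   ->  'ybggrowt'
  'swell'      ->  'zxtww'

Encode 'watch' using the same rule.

xvshy

v(21)→e(4) and i(8)→r(17) fit y≡19x+21 (mod 26); the inverse of 19 mod 26 is 11. Treating letters as 0–25, the rule is x ↦ 19x + 21 (mod 26).
On watch: w(22)→19·22+21≡23=x; a(0)→19·0+21≡21=v; t(19)→19·19+21≡18=s; c(2)→19·2+21≡7=h; h(7)→19·7+21≡24=y (all mod 26).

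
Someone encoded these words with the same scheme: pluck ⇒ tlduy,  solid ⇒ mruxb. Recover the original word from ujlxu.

The output letters match the input read backwards, each shifted +9: pluck reversed is kculp. The word is reversed, then every letter is shifted forward by 9.
Decoding ujlxu: shift back: u−9=l, j−9=a, l−9=c, x−9=o, u−9=l → lacol; then reverse → local.

local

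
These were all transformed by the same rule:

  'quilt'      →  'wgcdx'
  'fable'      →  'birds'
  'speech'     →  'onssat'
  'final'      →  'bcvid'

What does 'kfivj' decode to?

grand

q(16)→w(22) and u(20)→g(6) fit y≡9x+8 (mod 26); the inverse of 9 mod 26 is 3. Treating letters as 0–25, the rule is x ↦ 9x + 8 (mod 26).
Undoing it on kfivj: k(10)→3·(10−8)≡6=g; f(5)→3·(5−8)≡17=r; i(8)→3·(8−8)≡0=a; v(21)→3·(21−8)≡13=n; j(9)→3·(9−8)≡3=d (all mod 26).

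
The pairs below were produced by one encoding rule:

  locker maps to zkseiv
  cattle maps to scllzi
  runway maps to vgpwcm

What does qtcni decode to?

l(11)→z(25) and o(14)→k(10) fit y≡21x+2 (mod 26); the inverse of 21 mod 26 is 5. This is an affine cipher: with a=0,…,z=25, each position x becomes (21x+2) mod 26.
Reversing it on qtcni: q(16)→5·(16−2)≡18=s; t(19)→5·(19−2)≡7=h; c(2)→5·(2−2)≡0=a; n(13)→5·(13−2)≡3=d; i(8)→5·(8−2)≡4=e (all mod 26).

shade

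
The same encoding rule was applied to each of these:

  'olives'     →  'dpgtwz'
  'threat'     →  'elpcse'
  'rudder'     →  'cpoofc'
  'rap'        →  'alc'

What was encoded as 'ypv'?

The output letters match the input read backwards, each shifted +11: olives reversed is sevilo. Read the word backwards and shift each letter +11.
Undoing it on ypv: shift back: y−11=n, p−11=e, v−11=k → nek; then reverse → ken.

ken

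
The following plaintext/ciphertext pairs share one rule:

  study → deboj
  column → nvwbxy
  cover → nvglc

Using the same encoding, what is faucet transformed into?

qhbnle

Two shifts are in play — +7 for a/e/i/o/u, +11 for every other letter.
For faucet: f(cons)+11=q, a(vowel)+7=h, u(vowel)+7=b, c(cons)+11=n, e(vowel)+7=l, t(cons)+11=e.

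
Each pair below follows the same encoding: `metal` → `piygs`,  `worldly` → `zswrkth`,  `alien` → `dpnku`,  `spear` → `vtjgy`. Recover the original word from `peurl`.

Each letter shifts forward by (position + 3), i.e. 3, 4, 5, … — the shift grows by one for each successive letter.
Decoding peurl: p−3=m, e−4=a, u−5=p, r−6=l, l−7=e.

maple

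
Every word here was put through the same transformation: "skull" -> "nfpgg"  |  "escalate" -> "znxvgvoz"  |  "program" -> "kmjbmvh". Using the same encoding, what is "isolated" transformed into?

This is a Caesar cipher with shift 21.
Applying it to isolated: i+21=d, s+21=n, o+21=j, l+21=g, a+21=v, t+21=o, e+21=z, d+21=y.

dnjgvozy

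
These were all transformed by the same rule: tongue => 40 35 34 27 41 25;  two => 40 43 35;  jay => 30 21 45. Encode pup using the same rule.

36 41 36

t is letter #20 and maps to 40: an offset of 20. Letters become their 1-based position plus 20 (so a→21, b→22, …).
On pup: p=16→36, u=21→41, p=16→36.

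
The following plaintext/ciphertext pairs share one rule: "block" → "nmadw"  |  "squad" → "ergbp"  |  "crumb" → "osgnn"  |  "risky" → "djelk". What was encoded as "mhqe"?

Shifts by position in block: pos 0: b→n (+12), pos 1: l→m (+1), pos 2: o→a (+12), pos 3: c→d (+1) — repeating every 2. A repeating key of period 2 is used — shifts +12, +1 over and over.
Undoing it on mhqe: m−12=a, h−1=g, q−12=e, e−1=d.

aged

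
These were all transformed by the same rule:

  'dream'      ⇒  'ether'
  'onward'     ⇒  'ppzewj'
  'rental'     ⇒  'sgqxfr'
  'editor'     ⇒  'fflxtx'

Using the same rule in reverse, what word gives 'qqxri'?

Each letter shifts forward by (position + 1), i.e. 1, 2, 3, … — the shift grows by one for each successive letter.
Undoing it on qqxri: q−1=p, q−2=o, x−3=u, r−4=n, i−5=d.

pound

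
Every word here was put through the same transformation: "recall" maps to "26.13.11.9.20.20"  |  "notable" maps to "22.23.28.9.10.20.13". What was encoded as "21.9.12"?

r is letter #18 and maps to 26: an offset of 8. Letters become their 1-based position plus 8 (so a→9, b→10, …).
Decoding 21.9.12: 21→(21−8)÷1=13=m, 9→(9−8)÷1=1=a, 12→(12−8)÷1=4=d.

mad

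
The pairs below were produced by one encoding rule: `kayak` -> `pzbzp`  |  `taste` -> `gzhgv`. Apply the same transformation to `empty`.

Each pair mirrors across the alphabet (k↔p, a↔z, y↔b): positions sum to 25. This is the alphabet-reversal cipher (Atbash): a becomes z, b becomes y, etc.
For empty: e↔v, m↔n, p↔k, t↔g, y↔b.

vnkgb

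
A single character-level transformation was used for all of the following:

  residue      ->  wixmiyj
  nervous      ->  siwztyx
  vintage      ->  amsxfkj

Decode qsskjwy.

longest

It's a Vigenère-style cipher with numeric key [5,4]: position i shifts by key[i mod 2].
Undoing it on qsskjwy: q−5=l, s−4=o, s−5=n, k−4=g, j−5=e, w−4=s, y−5=t.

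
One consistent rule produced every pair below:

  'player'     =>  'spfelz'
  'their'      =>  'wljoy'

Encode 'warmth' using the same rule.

zewsap

In player: p→s is +3, l→p is +4, a→f is +5, y→e is +6 — the shift increases by 1 each position. Letter i (0-indexed) is shifted by i+3, so successive shifts are 3, 4, 5, ….
For warmth: w+3=z, a+4=e, r+5=w, m+6=s, t+7=a, h+8=p.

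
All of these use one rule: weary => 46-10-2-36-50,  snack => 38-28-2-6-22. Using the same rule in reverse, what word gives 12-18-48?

w(#23)→46 and e(#5)→10: differences scale by 2, so n = 2·pos + 0. Each letter becomes 2×(its alphabet position, a=1..z=26).
Undoing it on 12-18-48: 12→(12−0)÷2=6=f, 18→(18−0)÷2=9=i, 48→(48−0)÷2=24=x.

fix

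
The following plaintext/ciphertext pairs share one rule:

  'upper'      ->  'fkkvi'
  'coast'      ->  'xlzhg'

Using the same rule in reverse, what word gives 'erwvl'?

Each pair mirrors across the alphabet (u↔f, p↔k, p↔k): positions sum to 25. This is the alphabet-reversal cipher (Atbash): a becomes z, b becomes y, etc.
Reversing it on erwvl: e↔v, r↔i, w↔d, v↔e, l↔o.

video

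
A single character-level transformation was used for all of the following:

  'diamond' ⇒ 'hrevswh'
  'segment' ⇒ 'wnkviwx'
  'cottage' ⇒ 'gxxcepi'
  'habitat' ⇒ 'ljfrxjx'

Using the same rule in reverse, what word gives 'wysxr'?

spoon

Shifts by position in diamond: pos 0: d→h (+4), pos 1: i→r (+9), pos 2: a→e (+4), pos 3: m→v (+9) — repeating every 2. A repeating key of period 2 is used — shifts +4, +9 over and over.
Undoing it on wysxr: w−4=s, y−9=p, s−4=o, x−9=o, r−4=n.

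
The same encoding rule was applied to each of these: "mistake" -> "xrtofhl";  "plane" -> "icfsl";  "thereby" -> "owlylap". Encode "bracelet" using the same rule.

m(12)→x(23) and i(8)→r(17) fit y≡21x+5 (mod 26); the inverse of 21 mod 26 is 5. Each letter's alphabet position (a=0..z=25) is mapped through 21·x+5 mod 26 — an affine cipher.
On bracelet: b(1)→21·1+5≡0=a; r(17)→21·17+5≡24=y; a(0)→21·0+5≡5=f; c(2)→21·2+5≡21=v; e(4)→21·4+5≡11=l; l(11)→21·11+5≡2=c; e(4)→21·4+5≡11=l; t(19)→21·19+5≡14=o (all mod 26).

ayfvlclo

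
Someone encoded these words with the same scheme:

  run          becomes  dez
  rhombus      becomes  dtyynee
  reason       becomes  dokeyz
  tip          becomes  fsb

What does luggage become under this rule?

xesskso

Two shifts are in play — +10 for a/e/i/o/u, +12 for every other letter.
Applying it to luggage: l(cons)+12=x, u(vowel)+10=e, g(cons)+12=s, g(cons)+12=s, a(vowel)+10=k, g(cons)+12=s, e(vowel)+10=o.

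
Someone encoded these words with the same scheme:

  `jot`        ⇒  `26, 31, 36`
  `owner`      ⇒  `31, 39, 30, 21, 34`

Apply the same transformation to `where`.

Each letter is replaced by its alphabet position (a=1..z=26) + 16.
Applying it to where: w=23→39, h=8→24, e=5→21, r=18→34, e=5→21.

39, 24, 21, 34, 21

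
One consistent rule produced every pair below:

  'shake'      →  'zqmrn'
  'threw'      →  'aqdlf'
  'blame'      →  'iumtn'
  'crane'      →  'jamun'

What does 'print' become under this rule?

wauuc

Shifts by position in shake: pos 0: s→z (+7), pos 1: h→q (+9), pos 2: a→m (+12), pos 3: k→r (+7), pos 4: e→n (+9) — repeating every 3. A repeating key of period 3 is used — shifts +7, +9, +12 over and over.
For print: p+7=w, r+9=a, i+12=u, n+7=u, t+9=c.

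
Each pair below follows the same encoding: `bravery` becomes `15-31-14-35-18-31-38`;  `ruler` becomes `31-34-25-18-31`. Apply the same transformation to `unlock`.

34-27-25-28-16-24

Letters become their 1-based position plus 13 (so a→14, b→15, …).
On unlock: u=21→34, n=14→27, l=12→25, o=15→28, c=3→16, k=11→24.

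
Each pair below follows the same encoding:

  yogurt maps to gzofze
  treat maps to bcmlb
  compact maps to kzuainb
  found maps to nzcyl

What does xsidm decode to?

Shifts by position in yogurt: pos 0: y→g (+8), pos 1: o→z (+11), pos 2: g→o (+8), pos 3: u→f (+11) — repeating every 2. It's a Vigenère-style cipher with numeric key [8,11]: position i shifts by key[i mod 2].
Undoing it on xsidm: x−8=p, s−11=h, i−8=a, d−11=s, m−8=e.

phase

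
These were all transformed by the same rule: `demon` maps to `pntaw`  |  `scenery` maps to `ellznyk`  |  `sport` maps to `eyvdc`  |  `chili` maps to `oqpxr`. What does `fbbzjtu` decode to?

Shifts by position in demon: pos 0: d→p (+12), pos 1: e→n (+9), pos 2: m→t (+7), pos 3: o→a (+12), pos 4: n→w (+9) — repeating every 3. The shifts repeat in a cycle of length 3: positions 0,1,… shift by +12, +9, +7, then the pattern repeats.
Decoding fbbzjtu: f−12=t, b−9=s, b−7=u, z−12=n, j−9=a, t−7=m, u−12=i.

tsunami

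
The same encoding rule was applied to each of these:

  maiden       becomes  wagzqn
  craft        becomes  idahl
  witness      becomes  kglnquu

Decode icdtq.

curve

m(12)→w(22) and a(0)→a(0) fit y≡17x+0 (mod 26); the inverse of 17 mod 26 is 23. Treating letters as 0–25, the rule is x ↦ 17x + 0 (mod 26).
Decoding icdtq: i(8)→23·(8−0)≡2=c; c(2)→23·(2−0)≡20=u; d(3)→23·(3−0)≡17=r; t(19)→23·(19−0)≡21=v; q(16)→23·(16−0)≡4=e (all mod 26).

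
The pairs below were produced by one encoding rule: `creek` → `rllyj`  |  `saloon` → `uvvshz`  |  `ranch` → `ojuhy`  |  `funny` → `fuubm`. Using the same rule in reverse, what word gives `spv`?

The output letters match the input read backwards, each shifted +7: creek reversed is keerc. Read the word backwards and shift each letter +7.
Undoing it on spv: shift back: s−7=l, p−7=i, v−7=o → lio; then reverse → oil.

oil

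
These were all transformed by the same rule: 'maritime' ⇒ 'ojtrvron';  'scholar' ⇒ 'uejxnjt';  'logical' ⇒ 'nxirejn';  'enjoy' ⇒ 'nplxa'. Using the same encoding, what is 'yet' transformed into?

anv

The shift depends on letter class: consonant m→o is +2, but vowel a→j is +9. The rule splits by letter class: vowels +9, consonants +2.
For yet: y(cons)+2=a, e(vowel)+9=n, t(cons)+2=v.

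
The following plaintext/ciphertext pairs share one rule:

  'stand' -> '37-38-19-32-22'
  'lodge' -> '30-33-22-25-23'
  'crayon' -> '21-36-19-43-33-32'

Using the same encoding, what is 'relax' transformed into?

36-23-30-19-42

The number is (letter's place in the alphabet, a=1) + 18.
For relax: r=18→36, e=5→23, l=12→30, a=1→19, x=24→42.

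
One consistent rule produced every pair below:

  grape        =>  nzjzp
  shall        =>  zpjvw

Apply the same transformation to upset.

The shift increases by 1 at each position, starting from +7: 7, 8, 9, ….
For upset: u+7=b, p+8=x, s+9=b, e+10=o, t+11=e.

bxboe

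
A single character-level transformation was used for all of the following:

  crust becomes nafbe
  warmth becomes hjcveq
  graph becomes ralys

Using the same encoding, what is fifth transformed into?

Shifts by position in crust: pos 0: c→n (+11), pos 1: r→a (+9), pos 2: u→f (+11), pos 3: s→b (+9) — repeating every 2. A repeating key of period 2 is used — shifts +11, +9 over and over.
Applying it to fifth: f+11=q, i+9=r, f+11=q, t+9=c, h+11=s.

qrqcs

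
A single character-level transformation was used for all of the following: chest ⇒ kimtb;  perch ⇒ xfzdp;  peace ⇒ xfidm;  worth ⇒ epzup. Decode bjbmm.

It's a Vigenère-style cipher with numeric key [8,1]: position i shifts by key[i mod 2].
Decoding bjbmm: b−8=t, j−1=i, b−8=t, m−1=l, m−8=e.

title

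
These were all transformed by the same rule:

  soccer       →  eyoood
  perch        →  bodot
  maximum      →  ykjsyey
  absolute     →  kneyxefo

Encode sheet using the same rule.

The shift depends on letter class: consonant s→e is +12, but vowel o→y is +10. Two shifts are in play — +10 for a/e/i/o/u, +12 for every other letter.
For sheet: s(cons)+12=e, h(cons)+12=t, e(vowel)+10=o, e(vowel)+10=o, t(cons)+12=f.

etoof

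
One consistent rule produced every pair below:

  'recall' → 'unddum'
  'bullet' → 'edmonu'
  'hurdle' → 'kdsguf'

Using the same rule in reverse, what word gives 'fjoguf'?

It's a Vigenère-style cipher with numeric key [3,9,1]: position i shifts by key[i mod 3].
Reversing it on fjoguf: f−3=c, j−9=a, o−1=n, g−3=d, u−9=l, f−1=e.

candle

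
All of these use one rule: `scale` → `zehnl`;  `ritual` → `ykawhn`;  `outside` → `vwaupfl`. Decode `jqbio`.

The shifts repeat in a cycle of length 2: positions 0,1,… shift by +7, +2, then the pattern repeats.
Decoding jqbio: j−7=c, q−2=o, b−7=u, i−2=g, o−7=h.

cough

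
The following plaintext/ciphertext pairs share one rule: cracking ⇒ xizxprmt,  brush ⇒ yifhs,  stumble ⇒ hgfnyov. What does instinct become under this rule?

This is the alphabet-reversal cipher (Atbash): a becomes z, b becomes y, etc.
On instinct: i↔r, n↔m, s↔h, t↔g, i↔r, n↔m, c↔x, t↔g.

rmhgrmxg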